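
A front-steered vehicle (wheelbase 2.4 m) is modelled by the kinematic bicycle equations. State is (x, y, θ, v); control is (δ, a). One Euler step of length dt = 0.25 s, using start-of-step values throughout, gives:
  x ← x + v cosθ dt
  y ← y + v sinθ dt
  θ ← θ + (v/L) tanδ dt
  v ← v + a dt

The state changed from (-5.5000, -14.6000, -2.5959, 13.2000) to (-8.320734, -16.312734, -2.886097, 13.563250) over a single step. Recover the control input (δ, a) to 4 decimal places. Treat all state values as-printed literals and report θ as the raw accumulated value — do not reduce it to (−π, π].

δ = -0.2080, a = 1.4530

a = (v'−v)/dt = (0.363250)/0.25 = 1.4530
Δθ = θ'−θ = -0.290197;  (v·dt/L) = 13.2000·0.25/2.4 = 1.375000
tan δ = Δθ·L/(v·dt) = -0.211052  →  δ = -0.2080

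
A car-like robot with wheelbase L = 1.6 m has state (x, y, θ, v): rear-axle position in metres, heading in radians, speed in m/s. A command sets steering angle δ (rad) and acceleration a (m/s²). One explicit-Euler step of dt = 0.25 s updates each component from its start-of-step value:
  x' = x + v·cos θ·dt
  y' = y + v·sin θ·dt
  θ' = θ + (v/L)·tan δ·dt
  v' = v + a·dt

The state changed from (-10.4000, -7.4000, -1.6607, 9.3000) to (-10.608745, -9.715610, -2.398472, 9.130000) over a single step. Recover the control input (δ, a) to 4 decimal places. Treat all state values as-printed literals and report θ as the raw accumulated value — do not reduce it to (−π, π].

δ = -0.4698, a = -0.6800

a = (v'−v)/dt = (-0.170000)/0.25 = -0.6800
Δθ = θ'−θ = -0.737772;  (v·dt/L) = 9.3000·0.25/1.6 = 1.453125
tan δ = Δθ·L/(v·dt) = -0.507714  →  δ = -0.4698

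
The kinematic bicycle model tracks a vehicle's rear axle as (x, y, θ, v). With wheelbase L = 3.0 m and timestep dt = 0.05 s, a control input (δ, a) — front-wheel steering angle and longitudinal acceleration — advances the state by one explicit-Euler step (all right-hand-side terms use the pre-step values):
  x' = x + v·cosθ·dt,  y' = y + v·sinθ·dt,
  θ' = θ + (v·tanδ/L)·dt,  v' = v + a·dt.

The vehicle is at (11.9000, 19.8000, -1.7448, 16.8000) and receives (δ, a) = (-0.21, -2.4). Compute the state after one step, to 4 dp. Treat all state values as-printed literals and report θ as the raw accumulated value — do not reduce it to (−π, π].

(11.7546, 18.9727, -1.8045, 16.6800)

x' = 11.9000 + 16.8000·cos(-1.7448)·0.05 = 11.7546
y' = 19.8000 + 16.8000·sin(-1.7448)·0.05 = 18.9727
θ' = -1.7448 + (16.8000/3.0)·tan(-0.21)·0.05 = -1.8045
v' = 16.8000 − 2.4000·0.05 = 16.6800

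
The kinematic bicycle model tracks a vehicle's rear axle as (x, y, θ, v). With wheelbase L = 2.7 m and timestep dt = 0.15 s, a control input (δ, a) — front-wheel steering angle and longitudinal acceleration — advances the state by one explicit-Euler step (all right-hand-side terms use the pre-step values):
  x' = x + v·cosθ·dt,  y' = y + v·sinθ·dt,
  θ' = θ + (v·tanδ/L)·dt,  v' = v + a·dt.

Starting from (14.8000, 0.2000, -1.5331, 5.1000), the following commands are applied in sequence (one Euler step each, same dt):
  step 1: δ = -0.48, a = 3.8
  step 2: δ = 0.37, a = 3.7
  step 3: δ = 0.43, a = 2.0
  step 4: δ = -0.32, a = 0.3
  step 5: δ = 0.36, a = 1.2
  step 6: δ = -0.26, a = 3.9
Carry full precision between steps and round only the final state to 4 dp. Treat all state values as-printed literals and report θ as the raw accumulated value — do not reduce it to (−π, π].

(15.1532, -5.2868, -1.4823, 7.3350)

after step 1 (δ=-0.48, a=3.8): (14.828831, -0.564457, -1.680606, 5.670000)
after step 2 (δ=0.37, a=3.7): (14.735625, -1.409834, -1.558430, 6.225000)
after step 3 (δ=0.43, a=2.0): (14.747172, -2.343513, -1.399823, 6.525000)
after step 4 (δ=-0.32, a=0.3): (14.913698, -3.307992, -1.519952, 6.570000)
after step 5 (δ=0.36, a=1.2): (14.963784, -4.292218, -1.382565, 6.750000)
after step 6 (δ=-0.26, a=3.9): (15.153245, -5.286834, -1.482323, 7.335000)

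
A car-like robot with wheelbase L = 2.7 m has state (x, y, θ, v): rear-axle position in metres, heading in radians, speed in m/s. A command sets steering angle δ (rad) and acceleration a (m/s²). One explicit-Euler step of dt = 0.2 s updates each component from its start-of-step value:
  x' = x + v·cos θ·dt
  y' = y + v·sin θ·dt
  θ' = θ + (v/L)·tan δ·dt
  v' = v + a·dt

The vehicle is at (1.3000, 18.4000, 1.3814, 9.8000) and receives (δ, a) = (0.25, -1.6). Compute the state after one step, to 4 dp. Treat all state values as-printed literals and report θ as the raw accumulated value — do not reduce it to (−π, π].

x' = 1.3000 + 9.8000·cos(1.3814)·0.2 = 1.6690
y' = 18.4000 + 9.8000·sin(1.3814)·0.2 = 20.3250
θ' = 1.3814 + (9.8000/2.7)·tan(0.25)·0.2 = 1.5668
v' = 9.8000 − 1.6000·0.2 = 9.4800

(1.6690, 20.3250, 1.5668, 9.4800)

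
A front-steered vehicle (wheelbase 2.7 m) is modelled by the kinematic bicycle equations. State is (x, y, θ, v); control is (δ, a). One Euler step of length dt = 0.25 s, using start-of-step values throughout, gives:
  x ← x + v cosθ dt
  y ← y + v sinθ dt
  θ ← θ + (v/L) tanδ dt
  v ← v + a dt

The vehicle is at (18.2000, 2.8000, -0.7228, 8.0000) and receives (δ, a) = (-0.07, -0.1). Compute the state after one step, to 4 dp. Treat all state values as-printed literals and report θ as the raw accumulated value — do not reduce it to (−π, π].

(19.6999, 1.4770, -0.7747, 7.9750)

x' = 18.2000 + 8.0000·cos(-0.7228)·0.25 = 19.6999
y' = 2.8000 + 8.0000·sin(-0.7228)·0.25 = 1.4770
θ' = -0.7228 + (8.0000/2.7)·tan(-0.07)·0.25 = -0.7747
v' = 8.0000 − 0.1000·0.25 = 7.9750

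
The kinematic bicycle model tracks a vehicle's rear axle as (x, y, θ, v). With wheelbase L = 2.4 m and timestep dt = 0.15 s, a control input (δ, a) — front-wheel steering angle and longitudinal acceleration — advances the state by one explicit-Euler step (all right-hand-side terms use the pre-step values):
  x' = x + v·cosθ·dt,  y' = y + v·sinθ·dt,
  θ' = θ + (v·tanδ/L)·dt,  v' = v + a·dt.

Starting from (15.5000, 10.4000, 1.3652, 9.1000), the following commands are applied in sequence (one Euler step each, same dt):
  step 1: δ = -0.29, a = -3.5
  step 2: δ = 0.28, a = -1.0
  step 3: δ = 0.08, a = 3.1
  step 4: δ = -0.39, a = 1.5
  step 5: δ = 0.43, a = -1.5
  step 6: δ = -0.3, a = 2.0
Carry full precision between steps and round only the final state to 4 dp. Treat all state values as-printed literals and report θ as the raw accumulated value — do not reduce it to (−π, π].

(17.5007, 18.0528, 1.2528, 9.1900)

after step 1 (δ=-0.29, a=-3.5): (15.778666, 11.736252, 1.195478, 8.575000)
after step 2 (δ=0.28, a=-1.0): (16.250165, 12.932968, 1.349589, 8.425000)
after step 3 (δ=0.08, a=3.1): (16.527442, 14.165924, 1.391804, 8.890000)
after step 4 (δ=-0.39, a=1.5): (16.764856, 15.478120, 1.163412, 9.115000)
after step 5 (δ=0.43, a=-1.5): (17.306573, 16.733474, 1.424682, 8.890000)
after step 6 (δ=-0.3, a=2.0): (17.500724, 18.052765, 1.252807, 9.190000)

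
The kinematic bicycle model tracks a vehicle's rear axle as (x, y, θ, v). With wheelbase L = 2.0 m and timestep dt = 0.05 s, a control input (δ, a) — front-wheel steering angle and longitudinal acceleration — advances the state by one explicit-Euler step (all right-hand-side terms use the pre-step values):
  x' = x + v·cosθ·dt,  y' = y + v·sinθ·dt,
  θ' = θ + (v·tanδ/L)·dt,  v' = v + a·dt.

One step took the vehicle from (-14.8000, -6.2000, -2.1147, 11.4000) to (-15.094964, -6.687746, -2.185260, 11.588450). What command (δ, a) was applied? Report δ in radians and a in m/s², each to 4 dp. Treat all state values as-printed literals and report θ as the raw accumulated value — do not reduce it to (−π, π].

a = (v'−v)/dt = (0.188450)/0.05 = 3.7690
Δθ = θ'−θ = -0.070560;  (v·dt/L) = 11.4000·0.05/2.0 = 0.285000
tan δ = Δθ·L/(v·dt) = -0.247579  →  δ = -0.2427

δ = -0.2427, a = 3.7690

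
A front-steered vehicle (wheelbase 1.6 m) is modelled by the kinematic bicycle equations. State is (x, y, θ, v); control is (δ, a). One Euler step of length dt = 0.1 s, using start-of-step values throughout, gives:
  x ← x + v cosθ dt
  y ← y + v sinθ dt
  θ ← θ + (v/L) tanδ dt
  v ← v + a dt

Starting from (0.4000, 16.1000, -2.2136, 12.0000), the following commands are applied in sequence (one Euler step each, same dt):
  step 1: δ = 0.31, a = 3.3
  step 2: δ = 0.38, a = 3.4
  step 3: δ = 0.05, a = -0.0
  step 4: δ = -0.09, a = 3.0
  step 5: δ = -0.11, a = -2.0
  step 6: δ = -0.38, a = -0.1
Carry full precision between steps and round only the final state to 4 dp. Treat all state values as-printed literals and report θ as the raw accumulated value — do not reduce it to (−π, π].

after step 1 (δ=0.31, a=3.3): (-0.319330, 15.139498, -1.973354, 12.330000)
after step 2 (δ=0.38, a=3.4): (-0.802387, 14.005062, -1.665557, 12.670000)
after step 3 (δ=0.05, a=-0.0): (-0.922269, 12.743746, -1.625930, 12.670000)
after step 4 (δ=-0.09, a=3.0): (-0.992088, 11.478671, -1.697392, 12.970000)
after step 5 (δ=-0.11, a=-2.0): (-1.155844, 10.192051, -1.786922, 12.770000)
after step 6 (δ=-0.38, a=-0.1): (-1.429693, 8.944759, -2.105703, 12.760000)

(-1.4297, 8.9448, -2.1057, 12.7600)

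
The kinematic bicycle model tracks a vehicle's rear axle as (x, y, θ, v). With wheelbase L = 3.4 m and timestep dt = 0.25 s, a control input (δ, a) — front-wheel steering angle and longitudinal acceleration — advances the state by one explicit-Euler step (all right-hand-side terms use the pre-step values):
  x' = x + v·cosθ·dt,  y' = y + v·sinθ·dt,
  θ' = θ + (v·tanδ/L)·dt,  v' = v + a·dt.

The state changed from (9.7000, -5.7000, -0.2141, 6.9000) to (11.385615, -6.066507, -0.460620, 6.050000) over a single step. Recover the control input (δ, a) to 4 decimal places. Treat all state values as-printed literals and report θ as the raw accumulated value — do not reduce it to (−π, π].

a = (v'−v)/dt = (-0.850000)/0.25 = -3.4000
Δθ = θ'−θ = -0.246520;  (v·dt/L) = 6.9000·0.25/3.4 = 0.507353
tan δ = Δθ·L/(v·dt) = -0.485894  →  δ = -0.4523

δ = -0.4523, a = -3.4000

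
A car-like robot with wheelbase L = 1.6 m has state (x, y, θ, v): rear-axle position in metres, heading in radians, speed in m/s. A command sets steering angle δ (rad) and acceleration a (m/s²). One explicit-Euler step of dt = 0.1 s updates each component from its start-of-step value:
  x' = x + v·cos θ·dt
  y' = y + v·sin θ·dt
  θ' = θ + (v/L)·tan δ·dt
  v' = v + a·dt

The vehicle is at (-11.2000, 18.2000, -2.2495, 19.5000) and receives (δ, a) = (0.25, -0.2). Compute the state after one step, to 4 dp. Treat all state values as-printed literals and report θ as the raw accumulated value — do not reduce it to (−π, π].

(-12.4242, 16.6821, -1.9383, 19.4800)

x' = -11.2000 + 19.5000·cos(-2.2495)·0.1 = -12.4242
y' = 18.2000 + 19.5000·sin(-2.2495)·0.1 = 16.6821
θ' = -2.2495 + (19.5000/1.6)·tan(0.25)·0.1 = -1.9383
v' = 19.5000 − 0.2000·0.1 = 19.4800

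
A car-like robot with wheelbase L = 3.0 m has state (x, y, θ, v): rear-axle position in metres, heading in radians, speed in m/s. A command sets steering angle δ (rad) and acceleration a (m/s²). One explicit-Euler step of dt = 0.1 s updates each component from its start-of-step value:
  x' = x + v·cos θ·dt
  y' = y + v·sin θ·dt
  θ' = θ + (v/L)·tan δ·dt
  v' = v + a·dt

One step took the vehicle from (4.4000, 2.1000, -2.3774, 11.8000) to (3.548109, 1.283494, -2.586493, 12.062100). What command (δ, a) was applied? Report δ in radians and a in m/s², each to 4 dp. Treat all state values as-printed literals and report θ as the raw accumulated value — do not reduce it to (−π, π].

δ = -0.4886, a = 2.6210

a = (v'−v)/dt = (0.262100)/0.1 = 2.6210
Δθ = θ'−θ = -0.209093;  (v·dt/L) = 11.8000·0.1/3.0 = 0.393333
tan δ = Δθ·L/(v·dt) = -0.531592  →  δ = -0.4886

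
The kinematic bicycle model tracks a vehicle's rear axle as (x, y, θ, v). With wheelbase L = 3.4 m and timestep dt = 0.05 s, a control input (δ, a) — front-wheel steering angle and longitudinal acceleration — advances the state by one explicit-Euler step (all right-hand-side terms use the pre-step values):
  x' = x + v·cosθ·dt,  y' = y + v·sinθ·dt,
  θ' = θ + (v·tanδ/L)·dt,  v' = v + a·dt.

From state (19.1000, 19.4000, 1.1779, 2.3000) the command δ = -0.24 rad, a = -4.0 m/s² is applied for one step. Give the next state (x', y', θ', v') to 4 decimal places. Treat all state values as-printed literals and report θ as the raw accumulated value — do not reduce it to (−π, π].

(19.1440, 19.5062, 1.1696, 2.1000)

x' = 19.1000 + 2.3000·cos(1.1779)·0.05 = 19.1440
y' = 19.4000 + 2.3000·sin(1.1779)·0.05 = 19.5062
θ' = 1.1779 + (2.3000/3.4)·tan(-0.24)·0.05 = 1.1696
v' = 2.3000 − 4.0000·0.05 = 2.1000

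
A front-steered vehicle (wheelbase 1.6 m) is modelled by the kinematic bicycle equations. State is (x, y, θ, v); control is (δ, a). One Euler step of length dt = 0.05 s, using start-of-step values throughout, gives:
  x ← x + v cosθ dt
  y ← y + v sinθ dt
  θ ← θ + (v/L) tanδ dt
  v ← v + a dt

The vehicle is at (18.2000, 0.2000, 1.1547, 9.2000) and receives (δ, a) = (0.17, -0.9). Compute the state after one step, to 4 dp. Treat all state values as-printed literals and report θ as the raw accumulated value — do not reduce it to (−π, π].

x' = 18.2000 + 9.2000·cos(1.1547)·0.05 = 18.3859
y' = 0.2000 + 9.2000·sin(1.1547)·0.05 = 0.6207
θ' = 1.1547 + (9.2000/1.6)·tan(0.17)·0.05 = 1.2041
v' = 9.2000 − 0.9000·0.05 = 9.1550

(18.3859, 0.6207, 1.2041, 9.1550)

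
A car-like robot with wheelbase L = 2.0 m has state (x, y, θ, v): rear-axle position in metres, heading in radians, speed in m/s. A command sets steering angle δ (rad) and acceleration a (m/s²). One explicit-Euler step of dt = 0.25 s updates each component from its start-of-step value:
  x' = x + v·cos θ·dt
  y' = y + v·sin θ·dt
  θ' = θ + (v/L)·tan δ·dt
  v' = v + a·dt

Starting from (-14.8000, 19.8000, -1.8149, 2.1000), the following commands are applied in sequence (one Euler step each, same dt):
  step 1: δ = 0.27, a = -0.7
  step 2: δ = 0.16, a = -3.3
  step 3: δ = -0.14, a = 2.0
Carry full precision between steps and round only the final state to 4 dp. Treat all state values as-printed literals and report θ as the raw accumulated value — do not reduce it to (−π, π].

(-15.0454, 18.5438, -1.7228, 1.6000)

after step 1 (δ=0.27, a=-0.7): (-14.926886, 19.290564, -1.742251, 1.925000)
after step 2 (δ=0.16, a=-3.3): (-15.008994, 18.816370, -1.703419, 1.100000)
after step 3 (δ=-0.14, a=2.0): (-15.045359, 18.543785, -1.722796, 1.600000)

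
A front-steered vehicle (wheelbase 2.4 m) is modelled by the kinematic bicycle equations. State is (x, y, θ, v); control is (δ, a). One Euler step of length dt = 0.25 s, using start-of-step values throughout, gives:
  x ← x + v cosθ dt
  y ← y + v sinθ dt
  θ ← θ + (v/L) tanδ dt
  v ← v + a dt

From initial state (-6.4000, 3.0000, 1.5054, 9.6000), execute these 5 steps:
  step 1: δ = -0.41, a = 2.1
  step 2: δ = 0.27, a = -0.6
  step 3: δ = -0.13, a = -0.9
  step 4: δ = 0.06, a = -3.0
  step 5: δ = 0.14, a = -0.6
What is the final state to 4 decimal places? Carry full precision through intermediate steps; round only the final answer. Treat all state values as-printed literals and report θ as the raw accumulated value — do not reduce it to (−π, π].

(-3.0640, 14.5114, 1.4199, 8.8500)

after step 1 (δ=-0.41, a=2.1): (-6.243161, 5.394870, 1.070769, 10.125000)
after step 2 (δ=0.27, a=-0.6): (-5.029554, 7.616217, 1.362662, 9.975000)
after step 3 (δ=-0.13, a=-0.9): (-4.514258, 10.056148, 1.226818, 9.750000)
after step 4 (δ=0.06, a=-3.0): (-3.692248, 12.350860, 1.287829, 9.000000)
after step 5 (δ=0.14, a=-0.6): (-3.064033, 14.511380, 1.419943, 8.850000)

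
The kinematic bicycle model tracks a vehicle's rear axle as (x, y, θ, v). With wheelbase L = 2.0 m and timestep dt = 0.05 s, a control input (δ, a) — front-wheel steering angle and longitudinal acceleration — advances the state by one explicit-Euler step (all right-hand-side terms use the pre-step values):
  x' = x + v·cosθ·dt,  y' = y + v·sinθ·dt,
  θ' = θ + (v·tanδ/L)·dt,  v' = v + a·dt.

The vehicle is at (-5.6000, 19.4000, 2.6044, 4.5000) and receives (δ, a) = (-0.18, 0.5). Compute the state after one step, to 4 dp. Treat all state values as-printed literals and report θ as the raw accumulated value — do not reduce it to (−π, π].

x' = -5.6000 + 4.5000·cos(2.6044)·0.05 = -5.7933
y' = 19.4000 + 4.5000·sin(2.6044)·0.05 = 19.5151
θ' = 2.6044 + (4.5000/2.0)·tan(-0.18)·0.05 = 2.5839
v' = 4.5000 + 0.5000·0.05 = 4.5250

(-5.7933, 19.5151, 2.5839, 4.5250)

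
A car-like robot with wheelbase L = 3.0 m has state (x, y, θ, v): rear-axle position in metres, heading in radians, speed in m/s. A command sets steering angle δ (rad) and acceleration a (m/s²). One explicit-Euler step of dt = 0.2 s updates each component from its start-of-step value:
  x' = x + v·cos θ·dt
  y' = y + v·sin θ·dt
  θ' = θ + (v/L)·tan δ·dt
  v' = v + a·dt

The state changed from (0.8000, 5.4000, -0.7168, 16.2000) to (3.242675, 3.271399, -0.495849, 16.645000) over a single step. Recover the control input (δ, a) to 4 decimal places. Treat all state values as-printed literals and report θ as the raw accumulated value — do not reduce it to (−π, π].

a = (v'−v)/dt = (0.445000)/0.2 = 2.2250
Δθ = θ'−θ = 0.220951;  (v·dt/L) = 16.2000·0.2/3.0 = 1.080000
tan δ = Δθ·L/(v·dt) = 0.204584  →  δ = 0.2018

δ = 0.2018, a = 2.2250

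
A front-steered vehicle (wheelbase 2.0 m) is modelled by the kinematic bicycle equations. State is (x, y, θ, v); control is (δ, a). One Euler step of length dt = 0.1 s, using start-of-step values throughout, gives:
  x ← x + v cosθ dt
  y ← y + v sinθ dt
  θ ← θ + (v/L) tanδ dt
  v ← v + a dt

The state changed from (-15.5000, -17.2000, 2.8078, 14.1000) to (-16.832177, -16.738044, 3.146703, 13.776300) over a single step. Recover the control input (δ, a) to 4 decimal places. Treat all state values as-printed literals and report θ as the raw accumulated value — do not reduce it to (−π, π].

δ = 0.4481, a = -3.2370

a = (v'−v)/dt = (-0.323700)/0.1 = -3.2370
Δθ = θ'−θ = 0.338903;  (v·dt/L) = 14.1000·0.1/2.0 = 0.705000
tan δ = Δθ·L/(v·dt) = 0.480713  →  δ = 0.4481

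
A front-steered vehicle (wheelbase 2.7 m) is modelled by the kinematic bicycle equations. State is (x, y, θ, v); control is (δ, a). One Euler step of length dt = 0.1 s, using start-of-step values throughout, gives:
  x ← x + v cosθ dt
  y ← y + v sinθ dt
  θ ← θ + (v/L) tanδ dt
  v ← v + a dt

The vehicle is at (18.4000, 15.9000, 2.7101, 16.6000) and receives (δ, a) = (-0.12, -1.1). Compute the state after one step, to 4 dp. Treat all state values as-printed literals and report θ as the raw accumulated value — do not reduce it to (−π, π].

x' = 18.4000 + 16.6000·cos(2.7101)·0.1 = 16.8922
y' = 15.9000 + 16.6000·sin(2.7101)·0.1 = 16.5943
θ' = 2.7101 + (16.6000/2.7)·tan(-0.12)·0.1 = 2.6360
v' = 16.6000 − 1.1000·0.1 = 16.4900

(16.8922, 16.5943, 2.6360, 16.4900)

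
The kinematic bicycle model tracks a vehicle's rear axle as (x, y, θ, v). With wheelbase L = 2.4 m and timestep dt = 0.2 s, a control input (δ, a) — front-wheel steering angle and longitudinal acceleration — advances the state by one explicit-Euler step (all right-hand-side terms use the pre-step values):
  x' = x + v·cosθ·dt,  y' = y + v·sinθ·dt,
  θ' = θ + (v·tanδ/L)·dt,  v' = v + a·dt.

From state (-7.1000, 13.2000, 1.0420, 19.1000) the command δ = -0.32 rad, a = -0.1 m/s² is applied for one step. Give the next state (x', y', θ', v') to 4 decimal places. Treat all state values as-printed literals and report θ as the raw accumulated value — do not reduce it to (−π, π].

(-5.1728, 16.4982, 0.5145, 19.0800)

x' = -7.1000 + 19.1000·cos(1.0420)·0.2 = -5.1728
y' = 13.2000 + 19.1000·sin(1.0420)·0.2 = 16.4982
θ' = 1.0420 + (19.1000/2.4)·tan(-0.32)·0.2 = 0.5145
v' = 19.1000 − 0.1000·0.2 = 19.0800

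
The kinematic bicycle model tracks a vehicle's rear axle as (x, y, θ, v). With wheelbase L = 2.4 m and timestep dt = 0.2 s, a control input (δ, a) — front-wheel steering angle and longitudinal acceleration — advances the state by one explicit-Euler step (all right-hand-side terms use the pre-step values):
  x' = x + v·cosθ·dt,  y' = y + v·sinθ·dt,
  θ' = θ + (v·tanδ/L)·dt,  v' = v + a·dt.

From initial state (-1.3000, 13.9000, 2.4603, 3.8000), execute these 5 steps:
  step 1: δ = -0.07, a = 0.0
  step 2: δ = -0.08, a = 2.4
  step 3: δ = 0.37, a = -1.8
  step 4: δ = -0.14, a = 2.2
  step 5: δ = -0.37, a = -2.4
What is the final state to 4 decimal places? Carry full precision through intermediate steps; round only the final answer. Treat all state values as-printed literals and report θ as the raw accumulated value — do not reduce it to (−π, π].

after step 1 (δ=-0.07, a=0.0): (-1.890337, 14.378646, 2.438097, 3.800000)
after step 2 (δ=-0.08, a=2.4): (-2.469902, 14.870281, 2.412710, 4.280000)
after step 3 (δ=0.37, a=-1.8): (-3.108409, 15.440408, 2.551047, 3.920000)
after step 4 (δ=-0.14, a=2.2): (-3.759628, 15.876950, 2.505013, 4.360000)
after step 5 (δ=-0.37, a=-2.4): (-4.460833, 16.395310, 2.364089, 3.880000)

(-4.4608, 16.3953, 2.3641, 3.8800)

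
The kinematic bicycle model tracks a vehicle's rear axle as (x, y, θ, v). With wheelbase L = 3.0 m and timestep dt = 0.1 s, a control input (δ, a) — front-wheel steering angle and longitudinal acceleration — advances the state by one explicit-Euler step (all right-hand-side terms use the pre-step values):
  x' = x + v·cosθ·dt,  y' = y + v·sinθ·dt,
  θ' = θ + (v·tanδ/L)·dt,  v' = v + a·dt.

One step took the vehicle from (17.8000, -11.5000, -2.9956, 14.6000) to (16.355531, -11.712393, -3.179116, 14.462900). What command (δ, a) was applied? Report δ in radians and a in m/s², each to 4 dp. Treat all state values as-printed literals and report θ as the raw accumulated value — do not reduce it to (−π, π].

δ = -0.3606, a = -1.3710

a = (v'−v)/dt = (-0.137100)/0.1 = -1.3710
Δθ = θ'−θ = -0.183516;  (v·dt/L) = 14.6000·0.1/3.0 = 0.486667
tan δ = Δθ·L/(v·dt) = -0.377088  →  δ = -0.3606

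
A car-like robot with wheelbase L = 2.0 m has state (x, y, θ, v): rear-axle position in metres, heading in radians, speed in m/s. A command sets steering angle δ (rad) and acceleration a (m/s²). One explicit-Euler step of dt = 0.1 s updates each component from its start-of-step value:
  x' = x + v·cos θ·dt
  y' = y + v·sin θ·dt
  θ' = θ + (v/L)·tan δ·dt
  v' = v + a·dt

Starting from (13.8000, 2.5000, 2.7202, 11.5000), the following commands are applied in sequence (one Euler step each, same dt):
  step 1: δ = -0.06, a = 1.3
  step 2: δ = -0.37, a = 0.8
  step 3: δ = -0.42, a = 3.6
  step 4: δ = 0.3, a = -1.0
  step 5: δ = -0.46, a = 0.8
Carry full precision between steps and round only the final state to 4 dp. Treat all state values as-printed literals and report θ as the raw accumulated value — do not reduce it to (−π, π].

(9.2172, 6.0183, 2.0888, 12.0500)

after step 1 (δ=-0.06, a=1.3): (12.750602, 2.970386, 2.685659, 11.630000)
after step 2 (δ=-0.37, a=0.8): (11.706402, 3.482457, 2.460116, 11.710000)
after step 3 (δ=-0.42, a=3.6): (10.796953, 4.220117, 2.198648, 12.070000)
after step 4 (δ=0.3, a=-1.0): (10.087952, 5.196932, 2.385332, 11.970000)
after step 5 (δ=-0.46, a=0.8): (9.217245, 6.018320, 2.088806, 12.050000)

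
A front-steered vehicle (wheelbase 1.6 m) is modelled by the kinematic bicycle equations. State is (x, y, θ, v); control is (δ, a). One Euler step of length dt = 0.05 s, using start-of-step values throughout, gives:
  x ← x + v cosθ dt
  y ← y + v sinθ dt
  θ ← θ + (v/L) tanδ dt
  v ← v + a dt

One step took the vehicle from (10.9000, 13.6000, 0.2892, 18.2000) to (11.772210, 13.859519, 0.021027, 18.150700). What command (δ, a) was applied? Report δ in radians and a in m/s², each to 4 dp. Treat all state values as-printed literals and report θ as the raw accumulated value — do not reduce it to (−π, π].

a = (v'−v)/dt = (-0.049300)/0.05 = -0.9860
Δθ = θ'−θ = -0.268173;  (v·dt/L) = 18.2000·0.05/1.6 = 0.568750
tan δ = Δθ·L/(v·dt) = -0.471513  →  δ = -0.4406

δ = -0.4406, a = -0.9860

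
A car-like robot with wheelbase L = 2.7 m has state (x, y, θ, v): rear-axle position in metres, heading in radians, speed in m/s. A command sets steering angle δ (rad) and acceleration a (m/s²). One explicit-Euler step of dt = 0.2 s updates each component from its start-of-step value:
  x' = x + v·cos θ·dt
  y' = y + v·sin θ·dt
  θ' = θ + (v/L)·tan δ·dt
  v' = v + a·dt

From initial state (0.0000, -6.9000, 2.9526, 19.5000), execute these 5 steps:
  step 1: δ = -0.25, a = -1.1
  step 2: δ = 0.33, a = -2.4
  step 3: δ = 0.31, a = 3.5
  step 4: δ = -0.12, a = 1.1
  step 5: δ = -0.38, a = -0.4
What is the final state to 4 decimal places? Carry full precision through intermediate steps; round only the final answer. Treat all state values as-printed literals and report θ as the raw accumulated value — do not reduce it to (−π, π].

(-18.3415, -6.1018, 2.7614, 19.6400)

after step 1 (δ=-0.25, a=-1.1): (-3.830557, -6.167309, 2.583773, 19.280000)
after step 2 (δ=0.33, a=-2.4): (-7.102030, -4.126182, 3.072949, 18.800000)
after step 3 (δ=0.31, a=3.5): (-10.853175, -3.868285, 3.519035, 19.500000)
after step 4 (δ=-0.12, a=1.1): (-14.478655, -5.305606, 3.344865, 19.720000)
after step 5 (δ=-0.38, a=-0.4): (-18.341454, -6.101800, 2.761426, 19.640000)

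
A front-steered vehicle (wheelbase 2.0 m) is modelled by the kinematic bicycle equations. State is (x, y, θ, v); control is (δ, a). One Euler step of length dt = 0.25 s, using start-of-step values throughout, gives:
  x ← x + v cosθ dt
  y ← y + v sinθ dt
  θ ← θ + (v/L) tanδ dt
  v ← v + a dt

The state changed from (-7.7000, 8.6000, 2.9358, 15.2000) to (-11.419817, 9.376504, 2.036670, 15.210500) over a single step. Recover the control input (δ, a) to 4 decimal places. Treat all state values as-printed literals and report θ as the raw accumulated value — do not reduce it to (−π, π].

δ = -0.4420, a = 0.0420

a = (v'−v)/dt = (0.010500)/0.25 = 0.0420
Δθ = θ'−θ = -0.899130;  (v·dt/L) = 15.2000·0.25/2.0 = 1.900000
tan δ = Δθ·L/(v·dt) = -0.473226  →  δ = -0.4420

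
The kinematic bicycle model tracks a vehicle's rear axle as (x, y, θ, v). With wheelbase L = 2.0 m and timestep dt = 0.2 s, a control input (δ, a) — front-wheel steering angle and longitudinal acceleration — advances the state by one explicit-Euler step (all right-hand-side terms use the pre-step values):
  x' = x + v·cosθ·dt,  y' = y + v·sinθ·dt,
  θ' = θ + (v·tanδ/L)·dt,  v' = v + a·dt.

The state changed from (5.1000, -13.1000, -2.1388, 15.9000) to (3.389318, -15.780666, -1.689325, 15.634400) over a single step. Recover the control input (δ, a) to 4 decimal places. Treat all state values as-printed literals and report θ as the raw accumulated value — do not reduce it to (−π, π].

a = (v'−v)/dt = (-0.265600)/0.2 = -1.3280
Δθ = θ'−θ = 0.449475;  (v·dt/L) = 15.9000·0.2/2.0 = 1.590000
tan δ = Δθ·L/(v·dt) = 0.282689  →  δ = 0.2755

δ = 0.2755, a = -1.3280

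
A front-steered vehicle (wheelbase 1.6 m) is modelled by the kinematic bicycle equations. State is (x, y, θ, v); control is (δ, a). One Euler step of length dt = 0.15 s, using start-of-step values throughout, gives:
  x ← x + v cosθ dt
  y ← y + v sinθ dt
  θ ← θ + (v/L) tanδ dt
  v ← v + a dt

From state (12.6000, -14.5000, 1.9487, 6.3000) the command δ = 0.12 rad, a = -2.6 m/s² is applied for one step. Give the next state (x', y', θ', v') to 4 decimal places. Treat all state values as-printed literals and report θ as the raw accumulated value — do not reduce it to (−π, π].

(12.2513, -13.6217, 2.0199, 5.9100)

x' = 12.6000 + 6.3000·cos(1.9487)·0.15 = 12.2513
y' = -14.5000 + 6.3000·sin(1.9487)·0.15 = -13.6217
θ' = 1.9487 + (6.3000/1.6)·tan(0.12)·0.15 = 2.0199
v' = 6.3000 − 2.6000·0.15 = 5.9100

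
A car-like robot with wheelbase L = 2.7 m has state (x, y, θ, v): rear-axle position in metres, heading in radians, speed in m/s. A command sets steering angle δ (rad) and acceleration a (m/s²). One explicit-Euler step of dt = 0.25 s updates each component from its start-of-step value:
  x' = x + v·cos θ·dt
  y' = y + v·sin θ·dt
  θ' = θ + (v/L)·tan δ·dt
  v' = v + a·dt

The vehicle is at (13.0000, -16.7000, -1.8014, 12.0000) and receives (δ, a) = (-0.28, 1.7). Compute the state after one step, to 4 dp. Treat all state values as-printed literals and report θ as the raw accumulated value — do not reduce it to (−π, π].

x' = 13.0000 + 12.0000·cos(-1.8014)·0.25 = 12.3143
y' = -16.7000 + 12.0000·sin(-1.8014)·0.25 = -19.6206
θ' = -1.8014 + (12.0000/2.7)·tan(-0.28)·0.25 = -2.1209
v' = 12.0000 + 1.7000·0.25 = 12.4250

(12.3143, -19.6206, -2.1209, 12.4250)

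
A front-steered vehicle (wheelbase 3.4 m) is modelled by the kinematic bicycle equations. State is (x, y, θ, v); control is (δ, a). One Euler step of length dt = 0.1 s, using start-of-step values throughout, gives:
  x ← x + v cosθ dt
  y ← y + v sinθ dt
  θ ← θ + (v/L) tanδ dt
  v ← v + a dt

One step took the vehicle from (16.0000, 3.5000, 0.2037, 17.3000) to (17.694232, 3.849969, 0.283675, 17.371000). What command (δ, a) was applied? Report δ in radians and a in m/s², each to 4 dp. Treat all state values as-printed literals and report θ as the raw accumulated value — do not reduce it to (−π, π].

δ = 0.1559, a = 0.7100

a = (v'−v)/dt = (0.071000)/0.1 = 0.7100
Δθ = θ'−θ = 0.079975;  (v·dt/L) = 17.3000·0.1/3.4 = 0.508824
tan δ = Δθ·L/(v·dt) = 0.157176  →  δ = 0.1559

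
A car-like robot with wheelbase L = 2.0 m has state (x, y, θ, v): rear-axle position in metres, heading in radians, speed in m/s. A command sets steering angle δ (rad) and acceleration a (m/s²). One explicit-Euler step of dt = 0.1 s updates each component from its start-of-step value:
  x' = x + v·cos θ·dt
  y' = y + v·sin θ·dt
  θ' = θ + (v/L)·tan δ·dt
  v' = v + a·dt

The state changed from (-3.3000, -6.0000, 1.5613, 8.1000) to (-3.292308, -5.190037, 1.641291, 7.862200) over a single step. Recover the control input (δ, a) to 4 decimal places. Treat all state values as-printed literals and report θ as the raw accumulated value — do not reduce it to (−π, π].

a = (v'−v)/dt = (-0.237800)/0.1 = -2.3780
Δθ = θ'−θ = 0.079991;  (v·dt/L) = 8.1000·0.1/2.0 = 0.405000
tan δ = Δθ·L/(v·dt) = 0.197509  →  δ = 0.1950

δ = 0.1950, a = -2.3780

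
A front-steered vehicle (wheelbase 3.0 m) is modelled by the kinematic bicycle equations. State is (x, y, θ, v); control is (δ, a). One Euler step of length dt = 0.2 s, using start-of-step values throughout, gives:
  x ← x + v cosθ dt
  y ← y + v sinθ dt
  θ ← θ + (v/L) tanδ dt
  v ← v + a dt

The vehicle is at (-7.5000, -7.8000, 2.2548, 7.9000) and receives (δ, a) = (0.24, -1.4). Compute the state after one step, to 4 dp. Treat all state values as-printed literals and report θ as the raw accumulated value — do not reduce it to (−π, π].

(-8.4984, -6.5754, 2.3837, 7.6200)

x' = -7.5000 + 7.9000·cos(2.2548)·0.2 = -8.4984
y' = -7.8000 + 7.9000·sin(2.2548)·0.2 = -6.5754
θ' = 2.2548 + (7.9000/3.0)·tan(0.24)·0.2 = 2.3837
v' = 7.9000 − 1.4000·0.2 = 7.6200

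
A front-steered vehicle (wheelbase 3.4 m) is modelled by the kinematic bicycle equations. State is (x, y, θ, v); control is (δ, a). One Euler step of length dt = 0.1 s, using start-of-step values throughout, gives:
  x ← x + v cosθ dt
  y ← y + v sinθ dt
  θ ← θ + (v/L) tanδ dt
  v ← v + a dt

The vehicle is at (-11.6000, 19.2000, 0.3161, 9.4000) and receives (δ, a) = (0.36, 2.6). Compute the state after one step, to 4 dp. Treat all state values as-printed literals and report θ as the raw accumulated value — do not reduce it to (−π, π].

(-10.7066, 19.4922, 0.4202, 9.6600)

x' = -11.6000 + 9.4000·cos(0.3161)·0.1 = -10.7066
y' = 19.2000 + 9.4000·sin(0.3161)·0.1 = 19.4922
θ' = 0.3161 + (9.4000/3.4)·tan(0.36)·0.1 = 0.4202
v' = 9.4000 + 2.6000·0.1 = 9.6600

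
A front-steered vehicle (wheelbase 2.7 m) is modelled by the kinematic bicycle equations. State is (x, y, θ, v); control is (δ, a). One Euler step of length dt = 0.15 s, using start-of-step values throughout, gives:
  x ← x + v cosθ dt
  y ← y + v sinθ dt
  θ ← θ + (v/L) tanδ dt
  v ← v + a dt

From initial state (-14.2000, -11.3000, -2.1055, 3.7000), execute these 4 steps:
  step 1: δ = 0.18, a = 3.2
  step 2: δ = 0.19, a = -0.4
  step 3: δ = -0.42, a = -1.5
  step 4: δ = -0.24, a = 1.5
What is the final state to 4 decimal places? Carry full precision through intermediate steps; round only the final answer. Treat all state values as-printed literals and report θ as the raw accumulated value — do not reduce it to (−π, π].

(-15.3600, -13.3810, -2.1786, 4.1200)

after step 1 (δ=0.18, a=3.2): (-14.482820, -11.777533, -2.068095, 4.180000)
after step 2 (δ=0.19, a=-0.4): (-14.781933, -12.328587, -2.023434, 4.120000)
after step 3 (δ=-0.42, a=-1.5): (-15.052208, -12.884352, -2.125650, 3.895000)
after step 4 (δ=-0.24, a=1.5): (-15.360002, -13.380952, -2.178604, 4.120000)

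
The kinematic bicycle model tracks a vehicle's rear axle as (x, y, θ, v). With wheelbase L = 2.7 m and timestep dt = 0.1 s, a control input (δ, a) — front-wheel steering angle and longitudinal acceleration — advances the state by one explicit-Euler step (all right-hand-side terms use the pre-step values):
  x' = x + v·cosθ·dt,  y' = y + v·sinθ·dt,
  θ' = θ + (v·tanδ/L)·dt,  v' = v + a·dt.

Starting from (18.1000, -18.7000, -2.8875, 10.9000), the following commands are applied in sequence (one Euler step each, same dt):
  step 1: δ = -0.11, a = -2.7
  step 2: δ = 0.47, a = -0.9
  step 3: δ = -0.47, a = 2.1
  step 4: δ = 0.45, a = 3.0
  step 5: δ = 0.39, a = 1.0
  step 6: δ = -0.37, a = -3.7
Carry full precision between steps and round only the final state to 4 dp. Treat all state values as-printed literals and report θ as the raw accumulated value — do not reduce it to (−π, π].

after step 1 (δ=-0.11, a=-2.7): (17.044998, -18.973990, -2.932087, 10.630000)
after step 2 (δ=0.47, a=-0.9): (16.005242, -19.195069, -2.732099, 10.540000)
after step 3 (δ=-0.47, a=2.1): (15.038384, -19.614713, -2.930394, 10.750000)
after step 4 (δ=0.45, a=3.0): (13.987270, -19.840068, -2.738067, 11.050000)
after step 5 (δ=0.39, a=1.0): (12.971021, -20.273961, -2.569839, 11.150000)
after step 6 (δ=-0.37, a=-3.7): (12.033358, -20.877296, -2.730012, 10.780000)

(12.0334, -20.8773, -2.7300, 10.7800)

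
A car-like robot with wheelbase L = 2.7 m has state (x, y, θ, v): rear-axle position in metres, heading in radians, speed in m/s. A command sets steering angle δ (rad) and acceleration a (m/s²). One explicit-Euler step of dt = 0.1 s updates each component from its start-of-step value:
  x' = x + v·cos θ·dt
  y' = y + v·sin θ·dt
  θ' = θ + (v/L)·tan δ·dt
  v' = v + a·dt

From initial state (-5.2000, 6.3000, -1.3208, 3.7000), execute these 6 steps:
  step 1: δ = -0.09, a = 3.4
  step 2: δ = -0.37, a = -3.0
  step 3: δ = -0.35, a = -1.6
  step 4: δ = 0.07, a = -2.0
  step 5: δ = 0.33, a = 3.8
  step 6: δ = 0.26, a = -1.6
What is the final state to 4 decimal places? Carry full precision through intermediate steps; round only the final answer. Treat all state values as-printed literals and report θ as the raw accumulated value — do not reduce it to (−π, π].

after step 1 (δ=-0.09, a=3.4): (-5.108462, 5.941502, -1.333167, 4.040000)
after step 2 (δ=-0.37, a=-3.0): (-5.013360, 5.548855, -1.391203, 3.740000)
after step 3 (δ=-0.35, a=-1.6): (-4.946553, 5.180870, -1.441766, 3.580000)
after step 4 (δ=0.07, a=-2.0): (-4.900488, 4.825846, -1.432469, 3.380000)
after step 5 (δ=0.33, a=3.8): (-4.853882, 4.491075, -1.389590, 3.760000)
after step 6 (δ=0.26, a=-1.6): (-4.786121, 4.121231, -1.352544, 3.600000)

(-4.7861, 4.1212, -1.3525, 3.6000)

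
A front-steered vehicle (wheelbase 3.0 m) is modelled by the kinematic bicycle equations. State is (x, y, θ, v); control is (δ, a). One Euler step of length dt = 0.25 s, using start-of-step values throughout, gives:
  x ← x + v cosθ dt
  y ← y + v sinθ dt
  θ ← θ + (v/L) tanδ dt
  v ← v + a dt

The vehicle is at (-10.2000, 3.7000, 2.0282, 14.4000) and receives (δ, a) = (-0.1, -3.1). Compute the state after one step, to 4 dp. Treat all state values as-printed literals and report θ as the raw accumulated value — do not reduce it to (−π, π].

(-11.7898, 6.9299, 1.9078, 13.6250)

x' = -10.2000 + 14.4000·cos(2.0282)·0.25 = -11.7898
y' = 3.7000 + 14.4000·sin(2.0282)·0.25 = 6.9299
θ' = 2.0282 + (14.4000/3.0)·tan(-0.1)·0.25 = 1.9078
v' = 14.4000 − 3.1000·0.25 = 13.6250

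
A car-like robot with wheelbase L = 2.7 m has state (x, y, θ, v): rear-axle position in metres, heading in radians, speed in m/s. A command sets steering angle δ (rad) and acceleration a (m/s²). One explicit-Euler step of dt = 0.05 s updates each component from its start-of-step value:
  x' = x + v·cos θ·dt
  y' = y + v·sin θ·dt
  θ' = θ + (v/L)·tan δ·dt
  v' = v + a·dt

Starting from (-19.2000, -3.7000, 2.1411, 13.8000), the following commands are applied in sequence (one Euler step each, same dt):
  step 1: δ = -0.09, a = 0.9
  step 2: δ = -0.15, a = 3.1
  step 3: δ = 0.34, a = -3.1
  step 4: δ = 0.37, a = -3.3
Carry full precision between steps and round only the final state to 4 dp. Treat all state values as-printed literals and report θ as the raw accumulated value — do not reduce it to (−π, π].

after step 1 (δ=-0.09, a=0.9): (-19.572523, -3.119201, 2.118038, 13.845000)
after step 2 (δ=-0.15, a=3.1): (-19.932723, -2.528045, 2.079288, 14.000000)
after step 3 (δ=0.34, a=-3.1): (-20.273526, -1.916610, 2.170998, 13.845000)
after step 4 (δ=0.37, a=-3.3): (-20.664515, -1.345350, 2.270442, 13.680000)

(-20.6645, -1.3453, 2.2704, 13.6800)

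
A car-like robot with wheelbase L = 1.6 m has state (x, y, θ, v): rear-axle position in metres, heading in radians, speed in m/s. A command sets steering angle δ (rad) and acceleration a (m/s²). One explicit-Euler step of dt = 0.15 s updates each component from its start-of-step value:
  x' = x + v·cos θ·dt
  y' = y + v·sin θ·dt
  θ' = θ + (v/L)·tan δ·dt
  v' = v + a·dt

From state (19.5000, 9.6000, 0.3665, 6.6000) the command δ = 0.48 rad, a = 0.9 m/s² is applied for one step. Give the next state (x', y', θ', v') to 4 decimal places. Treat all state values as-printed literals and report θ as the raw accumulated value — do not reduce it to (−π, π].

x' = 19.5000 + 6.6000·cos(0.3665)·0.15 = 20.4243
y' = 9.6000 + 6.6000·sin(0.3665)·0.15 = 9.9548
θ' = 0.3665 + (6.6000/1.6)·tan(0.48)·0.15 = 0.6886
v' = 6.6000 + 0.9000·0.15 = 6.7350

(20.4243, 9.9548, 0.6886, 6.7350)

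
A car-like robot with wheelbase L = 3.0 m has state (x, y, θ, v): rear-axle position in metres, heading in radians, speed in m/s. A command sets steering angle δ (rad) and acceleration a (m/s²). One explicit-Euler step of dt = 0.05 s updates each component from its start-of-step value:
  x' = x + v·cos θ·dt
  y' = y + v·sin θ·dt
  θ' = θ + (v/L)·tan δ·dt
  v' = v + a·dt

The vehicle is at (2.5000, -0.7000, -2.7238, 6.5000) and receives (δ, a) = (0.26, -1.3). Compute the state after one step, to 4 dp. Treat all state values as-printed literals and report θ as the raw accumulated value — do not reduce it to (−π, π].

(2.2030, -0.8319, -2.6950, 6.4350)

x' = 2.5000 + 6.5000·cos(-2.7238)·0.05 = 2.2030
y' = -0.7000 + 6.5000·sin(-2.7238)·0.05 = -0.8319
θ' = -2.7238 + (6.5000/3.0)·tan(0.26)·0.05 = -2.6950
v' = 6.5000 − 1.3000·0.05 = 6.4350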